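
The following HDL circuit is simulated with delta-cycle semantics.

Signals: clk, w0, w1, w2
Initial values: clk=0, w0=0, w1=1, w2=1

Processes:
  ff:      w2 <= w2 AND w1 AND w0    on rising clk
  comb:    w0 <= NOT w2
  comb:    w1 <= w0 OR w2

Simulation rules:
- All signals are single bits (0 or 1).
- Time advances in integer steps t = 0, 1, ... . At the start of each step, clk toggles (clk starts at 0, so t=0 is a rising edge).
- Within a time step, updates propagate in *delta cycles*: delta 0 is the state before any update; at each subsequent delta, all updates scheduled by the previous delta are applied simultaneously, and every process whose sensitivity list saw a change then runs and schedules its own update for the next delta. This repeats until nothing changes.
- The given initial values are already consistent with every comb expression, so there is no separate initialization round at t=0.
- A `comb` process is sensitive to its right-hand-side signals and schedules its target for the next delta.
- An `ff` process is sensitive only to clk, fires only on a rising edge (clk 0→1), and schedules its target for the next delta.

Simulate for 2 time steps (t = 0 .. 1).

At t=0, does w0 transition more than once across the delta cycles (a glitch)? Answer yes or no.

no

t=0 Δ0: w2=1 w1=1 w0=0 clk=0
  Δ1: clk:0→1
  Δ2: w2:1→0
  Δ3: w1:1→0, w0:0→1
  Δ4: w1:0→1
  (4Δ to stable)
t=1 Δ0: w2=0 w1=1 w0=1 clk=1
  Δ1: clk:1→0
  (1Δ to stable)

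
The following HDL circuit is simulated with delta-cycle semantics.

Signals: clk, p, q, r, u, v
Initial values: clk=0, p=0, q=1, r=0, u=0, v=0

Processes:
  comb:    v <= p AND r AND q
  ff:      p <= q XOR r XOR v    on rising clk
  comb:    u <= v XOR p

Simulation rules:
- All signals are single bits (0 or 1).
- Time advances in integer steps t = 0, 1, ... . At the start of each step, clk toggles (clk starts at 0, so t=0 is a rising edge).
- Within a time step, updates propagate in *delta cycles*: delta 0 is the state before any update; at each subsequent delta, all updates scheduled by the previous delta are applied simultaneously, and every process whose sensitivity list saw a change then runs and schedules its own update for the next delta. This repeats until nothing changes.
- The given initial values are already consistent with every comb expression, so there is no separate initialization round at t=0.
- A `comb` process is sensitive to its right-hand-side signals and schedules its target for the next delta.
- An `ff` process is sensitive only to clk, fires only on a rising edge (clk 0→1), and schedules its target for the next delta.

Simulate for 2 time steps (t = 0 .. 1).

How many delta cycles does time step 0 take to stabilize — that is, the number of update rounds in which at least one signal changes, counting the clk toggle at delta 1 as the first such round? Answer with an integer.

[bits: u,q,v,clk,p,r]
t=0: Δ0=010000 Δ1=010100 Δ2=010110 Δ3=110110 | 3Δ
t=1: Δ0=110110 Δ1=110010 | 1Δ

3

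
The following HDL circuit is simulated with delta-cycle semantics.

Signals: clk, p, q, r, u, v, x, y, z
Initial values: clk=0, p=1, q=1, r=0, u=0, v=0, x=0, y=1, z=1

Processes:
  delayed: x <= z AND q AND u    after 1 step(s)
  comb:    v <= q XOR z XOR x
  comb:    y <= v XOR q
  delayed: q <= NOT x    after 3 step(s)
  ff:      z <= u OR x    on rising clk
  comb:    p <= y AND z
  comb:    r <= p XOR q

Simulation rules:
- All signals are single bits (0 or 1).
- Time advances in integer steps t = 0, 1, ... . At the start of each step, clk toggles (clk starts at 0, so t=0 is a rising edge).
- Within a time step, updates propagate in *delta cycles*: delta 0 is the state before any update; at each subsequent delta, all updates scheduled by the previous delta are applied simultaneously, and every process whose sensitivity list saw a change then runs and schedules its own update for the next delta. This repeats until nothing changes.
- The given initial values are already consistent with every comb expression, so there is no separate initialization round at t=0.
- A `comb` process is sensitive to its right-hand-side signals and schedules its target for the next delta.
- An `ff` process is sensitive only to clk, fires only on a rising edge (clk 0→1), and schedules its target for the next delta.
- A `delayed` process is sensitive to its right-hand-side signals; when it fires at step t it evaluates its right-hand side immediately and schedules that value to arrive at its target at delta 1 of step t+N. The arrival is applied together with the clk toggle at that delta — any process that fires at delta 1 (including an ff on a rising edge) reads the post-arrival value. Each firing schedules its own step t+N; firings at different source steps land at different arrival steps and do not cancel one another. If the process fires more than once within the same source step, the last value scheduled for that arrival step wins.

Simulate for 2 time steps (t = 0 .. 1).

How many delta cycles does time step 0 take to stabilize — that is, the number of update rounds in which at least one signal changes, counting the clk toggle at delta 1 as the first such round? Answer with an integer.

4

[bits: u,r,z,q,y,v,x,clk,p]
t=0: Δ0=001110001 Δ1=001110011 Δ2=000110011 Δ3=000111010 Δ4=010101010 | 4Δ
t=1: Δ0=010101010 Δ1=010101000 | 1Δ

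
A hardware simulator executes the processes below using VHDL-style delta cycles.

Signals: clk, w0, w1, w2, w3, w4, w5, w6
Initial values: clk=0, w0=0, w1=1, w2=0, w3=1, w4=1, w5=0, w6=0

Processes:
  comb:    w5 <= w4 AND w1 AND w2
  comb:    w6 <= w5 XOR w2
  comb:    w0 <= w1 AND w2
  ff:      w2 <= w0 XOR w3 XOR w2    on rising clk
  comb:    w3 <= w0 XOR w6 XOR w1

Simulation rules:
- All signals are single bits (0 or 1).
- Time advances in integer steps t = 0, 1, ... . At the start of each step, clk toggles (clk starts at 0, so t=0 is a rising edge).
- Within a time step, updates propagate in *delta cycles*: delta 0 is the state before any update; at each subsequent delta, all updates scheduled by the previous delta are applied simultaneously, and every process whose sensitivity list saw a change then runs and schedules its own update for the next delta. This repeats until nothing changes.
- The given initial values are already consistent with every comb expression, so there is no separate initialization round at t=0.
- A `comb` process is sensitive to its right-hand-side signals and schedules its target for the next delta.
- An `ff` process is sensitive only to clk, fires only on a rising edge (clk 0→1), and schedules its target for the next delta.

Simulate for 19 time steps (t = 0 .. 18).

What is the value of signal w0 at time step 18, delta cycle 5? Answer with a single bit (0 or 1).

0

[bits: clk,w4,w1,w5,w2,w0,w3,w6]
t=0: Δ0=01100010 Δ1=11100010 Δ2=11101010 Δ3=11111111 Δ4=11111110 Δ5=11111100 | 5Δ
t=1: Δ0=11111100 Δ1=01111100 | 1Δ
t=2: Δ0=01111100 Δ1=11111100 Δ2=11110100 Δ3=11100001 Δ4=11100000 Δ5=11100010 | 5Δ
t=3: Δ0=11100010 Δ1=01100010 | 1Δ
t=4: Δ0=01100010 Δ1=11100010 Δ2=11101010 Δ3=11111111 Δ4=11111110 Δ5=11111100 | 5Δ
t=5: Δ0=11111100 Δ1=01111100 | 1Δ
t=6: Δ0=01111100 Δ1=11111100 Δ2=11110100 Δ3=11100001 Δ4=11100000 Δ5=11100010 | 5Δ
t=7: Δ0=11100010 Δ1=01100010 | 1Δ
t=8: Δ0=01100010 Δ1=11100010 Δ2=11101010 Δ3=11111111 Δ4=11111110 Δ5=11111100 | 5Δ
t=9: Δ0=11111100 Δ1=01111100 | 1Δ
t=10: Δ0=01111100 Δ1=11111100 Δ2=11110100 Δ3=11100001 Δ4=11100000 Δ5=11100010 | 5Δ
t=11: Δ0=11100010 Δ1=01100010 | 1Δ
t=12: Δ0=01100010 Δ1=11100010 Δ2=11101010 Δ3=11111111 Δ4=11111110 Δ5=11111100 | 5Δ
t=13: Δ0=11111100 Δ1=01111100 | 1Δ
t=14: Δ0=01111100 Δ1=11111100 Δ2=11110100 Δ3=11100001 Δ4=11100000 Δ5=11100010 | 5Δ
t=15: Δ0=11100010 Δ1=01100010 | 1Δ
t=16: Δ0=01100010 Δ1=11100010 Δ2=11101010 Δ3=11111111 Δ4=11111110 Δ5=11111100 | 5Δ
t=17: Δ0=11111100 Δ1=01111100 | 1Δ
t=18: Δ0=01111100 Δ1=11111100 Δ2=11110100 Δ3=11100001 Δ4=11100000 Δ5=11100010 | 5Δ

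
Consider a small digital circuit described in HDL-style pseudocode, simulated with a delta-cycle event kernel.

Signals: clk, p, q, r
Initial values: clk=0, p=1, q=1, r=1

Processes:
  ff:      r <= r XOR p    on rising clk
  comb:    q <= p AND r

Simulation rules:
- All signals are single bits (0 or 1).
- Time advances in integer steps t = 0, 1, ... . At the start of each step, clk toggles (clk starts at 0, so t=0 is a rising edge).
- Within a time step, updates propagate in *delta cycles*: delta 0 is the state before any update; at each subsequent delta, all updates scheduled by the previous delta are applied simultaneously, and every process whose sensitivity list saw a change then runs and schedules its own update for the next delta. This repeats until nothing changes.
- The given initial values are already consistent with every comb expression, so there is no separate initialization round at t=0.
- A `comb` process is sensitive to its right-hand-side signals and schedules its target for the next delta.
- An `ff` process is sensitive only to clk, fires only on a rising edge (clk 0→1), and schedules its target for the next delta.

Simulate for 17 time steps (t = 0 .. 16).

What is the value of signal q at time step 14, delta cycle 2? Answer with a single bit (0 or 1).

t0.Δ0 r=1 clk=0 q=1 p=1
t0.Δ1 r=1 clk=1 q=1 p=1
t0.Δ2 r=0 clk=1 q=1 p=1
t0.Δ3 r=0 clk=1 q=0 p=1
t1.Δ0 r=0 clk=1 q=0 p=1
t1.Δ1 r=0 clk=0 q=0 p=1
t2.Δ0 r=0 clk=0 q=0 p=1
t2.Δ1 r=0 clk=1 q=0 p=1
t2.Δ2 r=1 clk=1 q=0 p=1
t2.Δ3 r=1 clk=1 q=1 p=1
t3.Δ0 r=1 clk=1 q=1 p=1
t3.Δ1 r=1 clk=0 q=1 p=1
t4.Δ0 r=1 clk=0 q=1 p=1
t4.Δ1 r=1 clk=1 q=1 p=1
t4.Δ2 r=0 clk=1 q=1 p=1
t4.Δ3 r=0 clk=1 q=0 p=1
t5.Δ0 r=0 clk=1 q=0 p=1
t5.Δ1 r=0 clk=0 q=0 p=1
t6.Δ0 r=0 clk=0 q=0 p=1
t6.Δ1 r=0 clk=1 q=0 p=1
t6.Δ2 r=1 clk=1 q=0 p=1
t6.Δ3 r=1 clk=1 q=1 p=1
t7.Δ0 r=1 clk=1 q=1 p=1
t7.Δ1 r=1 clk=0 q=1 p=1
t8.Δ0 r=1 clk=0 q=1 p=1
t8.Δ1 r=1 clk=1 q=1 p=1
t8.Δ2 r=0 clk=1 q=1 p=1
t8.Δ3 r=0 clk=1 q=0 p=1
t9.Δ0 r=0 clk=1 q=0 p=1
t9.Δ1 r=0 clk=0 q=0 p=1
t10.Δ0 r=0 clk=0 q=0 p=1
t10.Δ1 r=0 clk=1 q=0 p=1
t10.Δ2 r=1 clk=1 q=0 p=1
t10.Δ3 r=1 clk=1 q=1 p=1
t11.Δ0 r=1 clk=1 q=1 p=1
t11.Δ1 r=1 clk=0 q=1 p=1
t12.Δ0 r=1 clk=0 q=1 p=1
t12.Δ1 r=1 clk=1 q=1 p=1
t12.Δ2 r=0 clk=1 q=1 p=1
t12.Δ3 r=0 clk=1 q=0 p=1
t13.Δ0 r=0 clk=1 q=0 p=1
t13.Δ1 r=0 clk=0 q=0 p=1
t14.Δ0 r=0 clk=0 q=0 p=1
t14.Δ1 r=0 clk=1 q=0 p=1
t14.Δ2 r=1 clk=1 q=0 p=1
t14.Δ3 r=1 clk=1 q=1 p=1
t15.Δ0 r=1 clk=1 q=1 p=1
t15.Δ1 r=1 clk=0 q=1 p=1
t16.Δ0 r=1 clk=0 q=1 p=1
t16.Δ1 r=1 clk=1 q=1 p=1
t16.Δ2 r=0 clk=1 q=1 p=1
t16.Δ3 r=0 clk=1 q=0 p=1

0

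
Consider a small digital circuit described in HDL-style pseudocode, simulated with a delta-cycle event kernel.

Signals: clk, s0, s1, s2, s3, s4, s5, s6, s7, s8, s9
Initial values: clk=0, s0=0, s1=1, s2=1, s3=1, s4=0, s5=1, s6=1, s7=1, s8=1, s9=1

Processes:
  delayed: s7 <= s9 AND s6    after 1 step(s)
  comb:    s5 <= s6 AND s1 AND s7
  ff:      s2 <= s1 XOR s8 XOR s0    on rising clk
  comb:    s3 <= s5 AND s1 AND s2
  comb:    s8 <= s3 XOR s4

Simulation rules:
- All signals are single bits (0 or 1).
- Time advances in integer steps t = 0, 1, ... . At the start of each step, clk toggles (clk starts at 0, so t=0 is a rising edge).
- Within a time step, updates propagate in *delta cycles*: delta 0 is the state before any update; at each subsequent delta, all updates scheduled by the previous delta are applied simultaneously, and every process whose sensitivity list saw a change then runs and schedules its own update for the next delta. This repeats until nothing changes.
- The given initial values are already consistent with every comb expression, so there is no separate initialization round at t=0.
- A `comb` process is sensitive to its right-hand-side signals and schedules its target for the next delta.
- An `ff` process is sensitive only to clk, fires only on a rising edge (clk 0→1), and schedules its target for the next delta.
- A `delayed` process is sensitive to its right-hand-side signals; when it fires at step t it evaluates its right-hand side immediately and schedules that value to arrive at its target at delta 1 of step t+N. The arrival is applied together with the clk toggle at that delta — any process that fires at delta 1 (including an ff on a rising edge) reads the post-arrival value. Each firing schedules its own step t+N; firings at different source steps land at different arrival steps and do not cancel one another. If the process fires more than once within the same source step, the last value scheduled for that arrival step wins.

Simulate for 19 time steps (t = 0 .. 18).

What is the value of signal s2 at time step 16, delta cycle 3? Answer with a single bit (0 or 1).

t=0 Δ0: s5=1 s6=1 s1=1 s8=1 s2=1 s7=1 s3=1 clk=0 s9=1 s0=0 s4=0
  Δ1: clk:0→1
  Δ2: s2:1→0
  Δ3: s3:1→0
  Δ4: s8:1→0
  (4Δ to stable)
t=1 Δ0: s5=1 s6=1 s1=1 s8=0 s2=0 s7=1 s3=0 clk=1 s9=1 s0=0 s4=0
  Δ1: clk:1→0
  (1Δ to stable)
t=2 Δ0: s5=1 s6=1 s1=1 s8=0 s2=0 s7=1 s3=0 clk=0 s9=1 s0=0 s4=0
  Δ1: clk:0→1
  Δ2: s2:0→1
  Δ3: s3:0→1
  Δ4: s8:0→1
  (4Δ to stable)
t=3 Δ0: s5=1 s6=1 s1=1 s8=1 s2=1 s7=1 s3=1 clk=1 s9=1 s0=0 s4=0
  Δ1: clk:1→0
  (1Δ to stable)
t=4 Δ0: s5=1 s6=1 s1=1 s8=1 s2=1 s7=1 s3=1 clk=0 s9=1 s0=0 s4=0
  Δ1: clk:0→1
  Δ2: s2:1→0
  Δ3: s3:1→0
  Δ4: s8:1→0
  (4Δ to stable)
t=5 Δ0: s5=1 s6=1 s1=1 s8=0 s2=0 s7=1 s3=0 clk=1 s9=1 s0=0 s4=0
  Δ1: clk:1→0
  (1Δ to stable)
t=6 Δ0: s5=1 s6=1 s1=1 s8=0 s2=0 s7=1 s3=0 clk=0 s9=1 s0=0 s4=0
  Δ1: clk:0→1
  Δ2: s2:0→1
  Δ3: s3:0→1
  Δ4: s8:0→1
  (4Δ to stable)
t=7 Δ0: s5=1 s6=1 s1=1 s8=1 s2=1 s7=1 s3=1 clk=1 s9=1 s0=0 s4=0
  Δ1: clk:1→0
  (1Δ to stable)
t=8 Δ0: s5=1 s6=1 s1=1 s8=1 s2=1 s7=1 s3=1 clk=0 s9=1 s0=0 s4=0
  Δ1: clk:0→1
  Δ2: s2:1→0
  Δ3: s3:1→0
  Δ4: s8:1→0
  (4Δ to stable)
t=9 Δ0: s5=1 s6=1 s1=1 s8=0 s2=0 s7=1 s3=0 clk=1 s9=1 s0=0 s4=0
  Δ1: clk:1→0
  (1Δ to stable)
t=10 Δ0: s5=1 s6=1 s1=1 s8=0 s2=0 s7=1 s3=0 clk=0 s9=1 s0=0 s4=0
  Δ1: clk:0→1
  Δ2: s2:0→1
  Δ3: s3:0→1
  Δ4: s8:0→1
  (4Δ to stable)
t=11 Δ0: s5=1 s6=1 s1=1 s8=1 s2=1 s7=1 s3=1 clk=1 s9=1 s0=0 s4=0
  Δ1: clk:1→0
  (1Δ to stable)
t=12 Δ0: s5=1 s6=1 s1=1 s8=1 s2=1 s7=1 s3=1 clk=0 s9=1 s0=0 s4=0
  Δ1: clk:0→1
  Δ2: s2:1→0
  Δ3: s3:1→0
  Δ4: s8:1→0
  (4Δ to stable)
t=13 Δ0: s5=1 s6=1 s1=1 s8=0 s2=0 s7=1 s3=0 clk=1 s9=1 s0=0 s4=0
  Δ1: clk:1→0
  (1Δ to stable)
t=14 Δ0: s5=1 s6=1 s1=1 s8=0 s2=0 s7=1 s3=0 clk=0 s9=1 s0=0 s4=0
  Δ1: clk:0→1
  Δ2: s2:0→1
  Δ3: s3:0→1
  Δ4: s8:0→1
  (4Δ to stable)
t=15 Δ0: s5=1 s6=1 s1=1 s8=1 s2=1 s7=1 s3=1 clk=1 s9=1 s0=0 s4=0
  Δ1: clk:1→0
  (1Δ to stable)
t=16 Δ0: s5=1 s6=1 s1=1 s8=1 s2=1 s7=1 s3=1 clk=0 s9=1 s0=0 s4=0
  Δ1: clk:0→1
  Δ2: s2:1→0
  Δ3: s3:1→0
  Δ4: s8:1→0
  (4Δ to stable)
t=17 Δ0: s5=1 s6=1 s1=1 s8=0 s2=0 s7=1 s3=0 clk=1 s9=1 s0=0 s4=0
  Δ1: clk:1→0
  (1Δ to stable)
t=18 Δ0: s5=1 s6=1 s1=1 s8=0 s2=0 s7=1 s3=0 clk=0 s9=1 s0=0 s4=0
  Δ1: clk:0→1
  Δ2: s2:0→1
  Δ3: s3:0→1
  Δ4: s8:0→1
  (4Δ to stable)

0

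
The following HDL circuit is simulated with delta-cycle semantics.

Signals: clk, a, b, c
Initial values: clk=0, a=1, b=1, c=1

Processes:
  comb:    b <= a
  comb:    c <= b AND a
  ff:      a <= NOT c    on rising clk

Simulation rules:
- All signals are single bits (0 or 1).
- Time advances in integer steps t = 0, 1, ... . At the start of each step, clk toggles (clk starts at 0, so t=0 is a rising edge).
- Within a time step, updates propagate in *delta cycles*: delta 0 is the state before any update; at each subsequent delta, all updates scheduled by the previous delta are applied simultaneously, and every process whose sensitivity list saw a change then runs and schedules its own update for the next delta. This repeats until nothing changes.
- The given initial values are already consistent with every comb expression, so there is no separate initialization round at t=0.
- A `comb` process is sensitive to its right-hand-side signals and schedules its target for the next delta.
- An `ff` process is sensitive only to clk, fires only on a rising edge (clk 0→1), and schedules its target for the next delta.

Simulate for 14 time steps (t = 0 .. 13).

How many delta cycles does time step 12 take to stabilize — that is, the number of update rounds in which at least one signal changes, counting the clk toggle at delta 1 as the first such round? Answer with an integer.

t0.Δ0 a=1 clk=0 c=1 b=1
t0.Δ1 a=1 clk=1 c=1 b=1
t0.Δ2 a=0 clk=1 c=1 b=1
t0.Δ3 a=0 clk=1 c=0 b=0
t1.Δ0 a=0 clk=1 c=0 b=0
t1.Δ1 a=0 clk=0 c=0 b=0
t2.Δ0 a=0 clk=0 c=0 b=0
t2.Δ1 a=0 clk=1 c=0 b=0
t2.Δ2 a=1 clk=1 c=0 b=0
t2.Δ3 a=1 clk=1 c=0 b=1
t2.Δ4 a=1 clk=1 c=1 b=1
t3.Δ0 a=1 clk=1 c=1 b=1
t3.Δ1 a=1 clk=0 c=1 b=1
t4.Δ0 a=1 clk=0 c=1 b=1
t4.Δ1 a=1 clk=1 c=1 b=1
t4.Δ2 a=0 clk=1 c=1 b=1
t4.Δ3 a=0 clk=1 c=0 b=0
t5.Δ0 a=0 clk=1 c=0 b=0
t5.Δ1 a=0 clk=0 c=0 b=0
t6.Δ0 a=0 clk=0 c=0 b=0
t6.Δ1 a=0 clk=1 c=0 b=0
t6.Δ2 a=1 clk=1 c=0 b=0
t6.Δ3 a=1 clk=1 c=0 b=1
t6.Δ4 a=1 clk=1 c=1 b=1
t7.Δ0 a=1 clk=1 c=1 b=1
t7.Δ1 a=1 clk=0 c=1 b=1
t8.Δ0 a=1 clk=0 c=1 b=1
t8.Δ1 a=1 clk=1 c=1 b=1
t8.Δ2 a=0 clk=1 c=1 b=1
t8.Δ3 a=0 clk=1 c=0 b=0
t9.Δ0 a=0 clk=1 c=0 b=0
t9.Δ1 a=0 clk=0 c=0 b=0
t10.Δ0 a=0 clk=0 c=0 b=0
t10.Δ1 a=0 clk=1 c=0 b=0
t10.Δ2 a=1 clk=1 c=0 b=0
t10.Δ3 a=1 clk=1 c=0 b=1
t10.Δ4 a=1 clk=1 c=1 b=1
t11.Δ0 a=1 clk=1 c=1 b=1
t11.Δ1 a=1 clk=0 c=1 b=1
t12.Δ0 a=1 clk=0 c=1 b=1
t12.Δ1 a=1 clk=1 c=1 b=1
t12.Δ2 a=0 clk=1 c=1 b=1
t12.Δ3 a=0 clk=1 c=0 b=0
t13.Δ0 a=0 clk=1 c=0 b=0
t13.Δ1 a=0 clk=0 c=0 b=0

3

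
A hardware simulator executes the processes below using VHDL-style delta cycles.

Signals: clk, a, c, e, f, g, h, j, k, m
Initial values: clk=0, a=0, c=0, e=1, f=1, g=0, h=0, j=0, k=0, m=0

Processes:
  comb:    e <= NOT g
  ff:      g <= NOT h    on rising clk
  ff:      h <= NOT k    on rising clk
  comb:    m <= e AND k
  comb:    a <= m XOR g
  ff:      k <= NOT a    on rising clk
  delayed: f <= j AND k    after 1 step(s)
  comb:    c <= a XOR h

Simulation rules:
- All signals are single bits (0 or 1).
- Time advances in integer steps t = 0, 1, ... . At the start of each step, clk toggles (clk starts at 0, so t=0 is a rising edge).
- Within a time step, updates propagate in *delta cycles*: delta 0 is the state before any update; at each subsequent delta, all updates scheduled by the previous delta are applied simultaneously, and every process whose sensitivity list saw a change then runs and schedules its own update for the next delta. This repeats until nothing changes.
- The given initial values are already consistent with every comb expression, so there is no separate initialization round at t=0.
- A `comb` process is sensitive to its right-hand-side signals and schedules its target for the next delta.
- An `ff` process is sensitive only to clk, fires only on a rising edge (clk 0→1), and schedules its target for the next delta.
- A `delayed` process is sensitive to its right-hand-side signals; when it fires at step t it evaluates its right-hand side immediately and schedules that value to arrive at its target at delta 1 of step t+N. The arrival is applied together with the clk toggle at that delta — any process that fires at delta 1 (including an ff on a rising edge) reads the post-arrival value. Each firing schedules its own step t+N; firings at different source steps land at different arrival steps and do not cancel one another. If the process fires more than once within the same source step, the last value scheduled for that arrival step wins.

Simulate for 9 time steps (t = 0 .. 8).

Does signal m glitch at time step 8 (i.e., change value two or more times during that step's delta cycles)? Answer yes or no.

yes

t0.Δ0 g=0 m=0 e=1 c=0 h=0 j=0 f=1 clk=0 k=0 a=0
t0.Δ1 g=0 m=0 e=1 c=0 h=0 j=0 f=1 clk=1 k=0 a=0
t0.Δ2 g=1 m=0 e=1 c=0 h=1 j=0 f=1 clk=1 k=1 a=0
t0.Δ3 g=1 m=1 e=0 c=1 h=1 j=0 f=1 clk=1 k=1 a=1
t0.Δ4 g=1 m=0 e=0 c=0 h=1 j=0 f=1 clk=1 k=1 a=0
t0.Δ5 g=1 m=0 e=0 c=1 h=1 j=0 f=1 clk=1 k=1 a=1
t0.Δ6 g=1 m=0 e=0 c=0 h=1 j=0 f=1 clk=1 k=1 a=1
t1.Δ0 g=1 m=0 e=0 c=0 h=1 j=0 f=1 clk=1 k=1 a=1
t1.Δ1 g=1 m=0 e=0 c=0 h=1 j=0 f=0 clk=0 k=1 a=1
t2.Δ0 g=1 m=0 e=0 c=0 h=1 j=0 f=0 clk=0 k=1 a=1
t2.Δ1 g=1 m=0 e=0 c=0 h=1 j=0 f=0 clk=1 k=1 a=1
t2.Δ2 g=0 m=0 e=0 c=0 h=0 j=0 f=0 clk=1 k=0 a=1
t2.Δ3 g=0 m=0 e=1 c=1 h=0 j=0 f=0 clk=1 k=0 a=0
t2.Δ4 g=0 m=0 e=1 c=0 h=0 j=0 f=0 clk=1 k=0 a=0
t3.Δ0 g=0 m=0 e=1 c=0 h=0 j=0 f=0 clk=1 k=0 a=0
t3.Δ1 g=0 m=0 e=1 c=0 h=0 j=0 f=0 clk=0 k=0 a=0
t4.Δ0 g=0 m=0 e=1 c=0 h=0 j=0 f=0 clk=0 k=0 a=0
t4.Δ1 g=0 m=0 e=1 c=0 h=0 j=0 f=0 clk=1 k=0 a=0
t4.Δ2 g=1 m=0 e=1 c=0 h=1 j=0 f=0 clk=1 k=1 a=0
t4.Δ3 g=1 m=1 e=0 c=1 h=1 j=0 f=0 clk=1 k=1 a=1
t4.Δ4 g=1 m=0 e=0 c=0 h=1 j=0 f=0 clk=1 k=1 a=0
t4.Δ5 g=1 m=0 e=0 c=1 h=1 j=0 f=0 clk=1 k=1 a=1
t4.Δ6 g=1 m=0 e=0 c=0 h=1 j=0 f=0 clk=1 k=1 a=1
t5.Δ0 g=1 m=0 e=0 c=0 h=1 j=0 f=0 clk=1 k=1 a=1
t5.Δ1 g=1 m=0 e=0 c=0 h=1 j=0 f=0 clk=0 k=1 a=1
t6.Δ0 g=1 m=0 e=0 c=0 h=1 j=0 f=0 clk=0 k=1 a=1
t6.Δ1 g=1 m=0 e=0 c=0 h=1 j=0 f=0 clk=1 k=1 a=1
t6.Δ2 g=0 m=0 e=0 c=0 h=0 j=0 f=0 clk=1 k=0 a=1
t6.Δ3 g=0 m=0 e=1 c=1 h=0 j=0 f=0 clk=1 k=0 a=0
t6.Δ4 g=0 m=0 e=1 c=0 h=0 j=0 f=0 clk=1 k=0 a=0
t7.Δ0 g=0 m=0 e=1 c=0 h=0 j=0 f=0 clk=1 k=0 a=0
t7.Δ1 g=0 m=0 e=1 c=0 h=0 j=0 f=0 clk=0 k=0 a=0
t8.Δ0 g=0 m=0 e=1 c=0 h=0 j=0 f=0 clk=0 k=0 a=0
t8.Δ1 g=0 m=0 e=1 c=0 h=0 j=0 f=0 clk=1 k=0 a=0
t8.Δ2 g=1 m=0 e=1 c=0 h=1 j=0 f=0 clk=1 k=1 a=0
t8.Δ3 g=1 m=1 e=0 c=1 h=1 j=0 f=0 clk=1 k=1 a=1
t8.Δ4 g=1 m=0 e=0 c=0 h=1 j=0 f=0 clk=1 k=1 a=0
t8.Δ5 g=1 m=0 e=0 c=1 h=1 j=0 f=0 clk=1 k=1 a=1
t8.Δ6 g=1 m=0 e=0 c=0 h=1 j=0 f=0 clk=1 k=1 a=1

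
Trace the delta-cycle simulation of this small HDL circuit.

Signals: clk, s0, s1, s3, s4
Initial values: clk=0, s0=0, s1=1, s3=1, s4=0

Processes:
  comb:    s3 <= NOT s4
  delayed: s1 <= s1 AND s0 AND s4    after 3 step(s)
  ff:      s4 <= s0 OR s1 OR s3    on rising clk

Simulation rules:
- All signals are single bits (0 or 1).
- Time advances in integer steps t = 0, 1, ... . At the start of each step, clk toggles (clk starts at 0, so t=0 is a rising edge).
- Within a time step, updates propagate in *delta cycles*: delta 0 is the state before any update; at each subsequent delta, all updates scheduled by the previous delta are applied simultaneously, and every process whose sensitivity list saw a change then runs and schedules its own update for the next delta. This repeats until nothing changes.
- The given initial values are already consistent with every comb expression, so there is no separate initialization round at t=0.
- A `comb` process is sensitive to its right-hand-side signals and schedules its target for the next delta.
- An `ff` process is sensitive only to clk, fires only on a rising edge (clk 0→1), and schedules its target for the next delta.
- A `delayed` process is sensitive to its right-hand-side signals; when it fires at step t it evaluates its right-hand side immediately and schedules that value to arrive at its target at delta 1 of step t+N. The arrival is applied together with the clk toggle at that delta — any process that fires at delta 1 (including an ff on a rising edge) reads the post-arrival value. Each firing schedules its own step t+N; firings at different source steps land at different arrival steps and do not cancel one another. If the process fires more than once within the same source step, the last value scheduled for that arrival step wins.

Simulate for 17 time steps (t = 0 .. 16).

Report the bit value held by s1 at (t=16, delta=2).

0

t=0 Δ0: s1=1 s3=1 s4=0 clk=0 s0=0
  Δ1: clk:0→1
  Δ2: s4:0→1
  Δ3: s3:1→0
  (3Δ to stable)
t=1 Δ0: s1=1 s3=0 s4=1 clk=1 s0=0
  Δ1: clk:1→0
  (1Δ to stable)
t=2 Δ0: s1=1 s3=0 s4=1 clk=0 s0=0
  Δ1: clk:0→1
  (1Δ to stable)
t=3 Δ0: s1=1 s3=0 s4=1 clk=1 s0=0
  Δ1: s1:1→0, clk:1→0
  (1Δ to stable)
t=4 Δ0: s1=0 s3=0 s4=1 clk=0 s0=0
  Δ1: clk:0→1
  Δ2: s4:1→0
  Δ3: s3:0→1
  (3Δ to stable)
t=5 Δ0: s1=0 s3=1 s4=0 clk=1 s0=0
  Δ1: clk:1→0
  (1Δ to stable)
t=6 Δ0: s1=0 s3=1 s4=0 clk=0 s0=0
  Δ1: clk:0→1
  Δ2: s4:0→1
  Δ3: s3:1→0
  (3Δ to stable)
t=7 Δ0: s1=0 s3=0 s4=1 clk=1 s0=0
  Δ1: clk:1→0
  (1Δ to stable)
t=8 Δ0: s1=0 s3=0 s4=1 clk=0 s0=0
  Δ1: clk:0→1
  Δ2: s4:1→0
  Δ3: s3:0→1
  (3Δ to stable)
t=9 Δ0: s1=0 s3=1 s4=0 clk=1 s0=0
  Δ1: clk:1→0
  (1Δ to stable)
t=10 Δ0: s1=0 s3=1 s4=0 clk=0 s0=0
  Δ1: clk:0→1
  Δ2: s4:0→1
  Δ3: s3:1→0
  (3Δ to stable)
t=11 Δ0: s1=0 s3=0 s4=1 clk=1 s0=0
  Δ1: clk:1→0
  (1Δ to stable)
t=12 Δ0: s1=0 s3=0 s4=1 clk=0 s0=0
  Δ1: clk:0→1
  Δ2: s4:1→0
  Δ3: s3:0→1
  (3Δ to stable)
t=13 Δ0: s1=0 s3=1 s4=0 clk=1 s0=0
  Δ1: clk:1→0
  (1Δ to stable)
t=14 Δ0: s1=0 s3=1 s4=0 clk=0 s0=0
  Δ1: clk:0→1
  Δ2: s4:0→1
  Δ3: s3:1→0
  (3Δ to stable)
t=15 Δ0: s1=0 s3=0 s4=1 clk=1 s0=0
  Δ1: clk:1→0
  (1Δ to stable)
t=16 Δ0: s1=0 s3=0 s4=1 clk=0 s0=0
  Δ1: clk:0→1
  Δ2: s4:1→0
  Δ3: s3:0→1
  (3Δ to stable)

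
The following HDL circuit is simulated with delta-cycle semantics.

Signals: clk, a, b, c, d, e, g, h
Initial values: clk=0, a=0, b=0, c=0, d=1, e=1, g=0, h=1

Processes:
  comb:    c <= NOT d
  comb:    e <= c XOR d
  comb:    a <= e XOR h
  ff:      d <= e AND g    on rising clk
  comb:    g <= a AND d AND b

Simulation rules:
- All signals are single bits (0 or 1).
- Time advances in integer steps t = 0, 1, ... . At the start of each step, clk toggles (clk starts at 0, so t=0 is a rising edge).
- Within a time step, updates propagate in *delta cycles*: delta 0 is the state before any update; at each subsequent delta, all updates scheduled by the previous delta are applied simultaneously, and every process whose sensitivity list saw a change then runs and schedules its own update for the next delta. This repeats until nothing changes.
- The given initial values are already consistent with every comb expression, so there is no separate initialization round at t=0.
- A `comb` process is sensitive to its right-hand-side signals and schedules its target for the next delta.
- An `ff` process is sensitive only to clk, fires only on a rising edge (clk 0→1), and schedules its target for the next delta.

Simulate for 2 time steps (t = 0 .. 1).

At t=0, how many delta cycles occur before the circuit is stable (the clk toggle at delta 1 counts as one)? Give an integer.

t0.Δ0 a=0 h=1 b=0 e=1 g=0 d=1 c=0 clk=0
t0.Δ1 a=0 h=1 b=0 e=1 g=0 d=1 c=0 clk=1
t0.Δ2 a=0 h=1 b=0 e=1 g=0 d=0 c=0 clk=1
t0.Δ3 a=0 h=1 b=0 e=0 g=0 d=0 c=1 clk=1
t0.Δ4 a=1 h=1 b=0 e=1 g=0 d=0 c=1 clk=1
t0.Δ5 a=0 h=1 b=0 e=1 g=0 d=0 c=1 clk=1
t1.Δ0 a=0 h=1 b=0 e=1 g=0 d=0 c=1 clk=1
t1.Δ1 a=0 h=1 b=0 e=1 g=0 d=0 c=1 clk=0

5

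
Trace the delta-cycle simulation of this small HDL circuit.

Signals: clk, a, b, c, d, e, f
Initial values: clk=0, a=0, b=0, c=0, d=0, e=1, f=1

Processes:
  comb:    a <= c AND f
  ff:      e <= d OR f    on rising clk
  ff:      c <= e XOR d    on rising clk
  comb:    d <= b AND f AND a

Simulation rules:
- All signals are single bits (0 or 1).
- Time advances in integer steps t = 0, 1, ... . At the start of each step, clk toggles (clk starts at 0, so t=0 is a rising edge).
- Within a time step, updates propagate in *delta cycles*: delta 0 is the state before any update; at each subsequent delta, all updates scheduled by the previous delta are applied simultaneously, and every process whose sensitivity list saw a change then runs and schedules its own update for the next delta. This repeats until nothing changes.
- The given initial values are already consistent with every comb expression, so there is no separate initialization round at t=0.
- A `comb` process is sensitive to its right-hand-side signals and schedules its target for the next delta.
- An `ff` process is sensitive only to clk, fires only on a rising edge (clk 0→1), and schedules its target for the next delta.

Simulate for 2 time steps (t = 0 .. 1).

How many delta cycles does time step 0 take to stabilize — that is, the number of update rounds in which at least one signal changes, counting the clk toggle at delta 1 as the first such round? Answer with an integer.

t0.Δ0 f=1 clk=0 c=0 b=0 d=0 e=1 a=0
t0.Δ1 f=1 clk=1 c=0 b=0 d=0 e=1 a=0
t0.Δ2 f=1 clk=1 c=1 b=0 d=0 e=1 a=0
t0.Δ3 f=1 clk=1 c=1 b=0 d=0 e=1 a=1
t1.Δ0 f=1 clk=1 c=1 b=0 d=0 e=1 a=1
t1.Δ1 f=1 clk=0 c=1 b=0 d=0 e=1 a=1

3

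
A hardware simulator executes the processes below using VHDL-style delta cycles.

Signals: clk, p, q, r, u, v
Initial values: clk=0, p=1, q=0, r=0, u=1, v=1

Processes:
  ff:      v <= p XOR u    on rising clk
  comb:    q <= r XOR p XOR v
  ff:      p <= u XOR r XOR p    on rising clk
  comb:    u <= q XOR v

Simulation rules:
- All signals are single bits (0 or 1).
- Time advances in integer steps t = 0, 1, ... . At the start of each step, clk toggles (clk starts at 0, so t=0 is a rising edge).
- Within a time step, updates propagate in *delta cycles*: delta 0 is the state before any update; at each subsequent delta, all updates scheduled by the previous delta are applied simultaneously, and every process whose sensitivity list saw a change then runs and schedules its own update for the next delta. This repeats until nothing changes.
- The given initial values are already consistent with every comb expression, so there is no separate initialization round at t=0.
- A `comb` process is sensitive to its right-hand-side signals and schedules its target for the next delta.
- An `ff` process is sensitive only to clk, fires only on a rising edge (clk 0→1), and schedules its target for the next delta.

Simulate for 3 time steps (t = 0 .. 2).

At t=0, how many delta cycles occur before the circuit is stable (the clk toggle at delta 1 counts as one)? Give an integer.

t0.Δ0 v=1 q=0 clk=0 u=1 r=0 p=1
t0.Δ1 v=1 q=0 clk=1 u=1 r=0 p=1
t0.Δ2 v=0 q=0 clk=1 u=1 r=0 p=0
t0.Δ3 v=0 q=0 clk=1 u=0 r=0 p=0
t1.Δ0 v=0 q=0 clk=1 u=0 r=0 p=0
t1.Δ1 v=0 q=0 clk=0 u=0 r=0 p=0
t2.Δ0 v=0 q=0 clk=0 u=0 r=0 p=0
t2.Δ1 v=0 q=0 clk=1 u=0 r=0 p=0

3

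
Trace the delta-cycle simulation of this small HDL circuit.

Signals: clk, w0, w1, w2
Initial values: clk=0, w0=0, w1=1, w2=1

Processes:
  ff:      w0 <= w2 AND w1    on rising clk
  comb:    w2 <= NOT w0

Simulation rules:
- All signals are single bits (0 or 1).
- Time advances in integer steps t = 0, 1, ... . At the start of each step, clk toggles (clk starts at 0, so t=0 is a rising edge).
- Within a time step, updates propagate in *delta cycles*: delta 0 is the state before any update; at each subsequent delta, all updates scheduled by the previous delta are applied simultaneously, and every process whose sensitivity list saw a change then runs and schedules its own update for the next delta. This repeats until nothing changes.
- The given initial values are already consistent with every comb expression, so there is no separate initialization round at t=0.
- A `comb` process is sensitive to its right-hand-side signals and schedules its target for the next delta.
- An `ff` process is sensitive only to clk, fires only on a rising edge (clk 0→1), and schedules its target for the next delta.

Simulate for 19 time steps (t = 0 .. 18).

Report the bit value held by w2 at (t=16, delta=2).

1

t0.Δ0 w2=1 clk=0 w1=1 w0=0
t0.Δ1 w2=1 clk=1 w1=1 w0=0
t0.Δ2 w2=1 clk=1 w1=1 w0=1
t0.Δ3 w2=0 clk=1 w1=1 w0=1
t1.Δ0 w2=0 clk=1 w1=1 w0=1
t1.Δ1 w2=0 clk=0 w1=1 w0=1
t2.Δ0 w2=0 clk=0 w1=1 w0=1
t2.Δ1 w2=0 clk=1 w1=1 w0=1
t2.Δ2 w2=0 clk=1 w1=1 w0=0
t2.Δ3 w2=1 clk=1 w1=1 w0=0
t3.Δ0 w2=1 clk=1 w1=1 w0=0
t3.Δ1 w2=1 clk=0 w1=1 w0=0
t4.Δ0 w2=1 clk=0 w1=1 w0=0
t4.Δ1 w2=1 clk=1 w1=1 w0=0
t4.Δ2 w2=1 clk=1 w1=1 w0=1
t4.Δ3 w2=0 clk=1 w1=1 w0=1
t5.Δ0 w2=0 clk=1 w1=1 w0=1
t5.Δ1 w2=0 clk=0 w1=1 w0=1
t6.Δ0 w2=0 clk=0 w1=1 w0=1
t6.Δ1 w2=0 clk=1 w1=1 w0=1
t6.Δ2 w2=0 clk=1 w1=1 w0=0
t6.Δ3 w2=1 clk=1 w1=1 w0=0
t7.Δ0 w2=1 clk=1 w1=1 w0=0
t7.Δ1 w2=1 clk=0 w1=1 w0=0
t8.Δ0 w2=1 clk=0 w1=1 w0=0
t8.Δ1 w2=1 clk=1 w1=1 w0=0
t8.Δ2 w2=1 clk=1 w1=1 w0=1
t8.Δ3 w2=0 clk=1 w1=1 w0=1
t9.Δ0 w2=0 clk=1 w1=1 w0=1
t9.Δ1 w2=0 clk=0 w1=1 w0=1
t10.Δ0 w2=0 clk=0 w1=1 w0=1
t10.Δ1 w2=0 clk=1 w1=1 w0=1
t10.Δ2 w2=0 clk=1 w1=1 w0=0
t10.Δ3 w2=1 clk=1 w1=1 w0=0
t11.Δ0 w2=1 clk=1 w1=1 w0=0
t11.Δ1 w2=1 clk=0 w1=1 w0=0
t12.Δ0 w2=1 clk=0 w1=1 w0=0
t12.Δ1 w2=1 clk=1 w1=1 w0=0
t12.Δ2 w2=1 clk=1 w1=1 w0=1
t12.Δ3 w2=0 clk=1 w1=1 w0=1
t13.Δ0 w2=0 clk=1 w1=1 w0=1
t13.Δ1 w2=0 clk=0 w1=1 w0=1
t14.Δ0 w2=0 clk=0 w1=1 w0=1
t14.Δ1 w2=0 clk=1 w1=1 w0=1
t14.Δ2 w2=0 clk=1 w1=1 w0=0
t14.Δ3 w2=1 clk=1 w1=1 w0=0
t15.Δ0 w2=1 clk=1 w1=1 w0=0
t15.Δ1 w2=1 clk=0 w1=1 w0=0
t16.Δ0 w2=1 clk=0 w1=1 w0=0
t16.Δ1 w2=1 clk=1 w1=1 w0=0
t16.Δ2 w2=1 clk=1 w1=1 w0=1
t16.Δ3 w2=0 clk=1 w1=1 w0=1
t17.Δ0 w2=0 clk=1 w1=1 w0=1
t17.Δ1 w2=0 clk=0 w1=1 w0=1
t18.Δ0 w2=0 clk=0 w1=1 w0=1
t18.Δ1 w2=0 clk=1 w1=1 w0=1
t18.Δ2 w2=0 clk=1 w1=1 w0=0
t18.Δ3 w2=1 clk=1 w1=1 w0=0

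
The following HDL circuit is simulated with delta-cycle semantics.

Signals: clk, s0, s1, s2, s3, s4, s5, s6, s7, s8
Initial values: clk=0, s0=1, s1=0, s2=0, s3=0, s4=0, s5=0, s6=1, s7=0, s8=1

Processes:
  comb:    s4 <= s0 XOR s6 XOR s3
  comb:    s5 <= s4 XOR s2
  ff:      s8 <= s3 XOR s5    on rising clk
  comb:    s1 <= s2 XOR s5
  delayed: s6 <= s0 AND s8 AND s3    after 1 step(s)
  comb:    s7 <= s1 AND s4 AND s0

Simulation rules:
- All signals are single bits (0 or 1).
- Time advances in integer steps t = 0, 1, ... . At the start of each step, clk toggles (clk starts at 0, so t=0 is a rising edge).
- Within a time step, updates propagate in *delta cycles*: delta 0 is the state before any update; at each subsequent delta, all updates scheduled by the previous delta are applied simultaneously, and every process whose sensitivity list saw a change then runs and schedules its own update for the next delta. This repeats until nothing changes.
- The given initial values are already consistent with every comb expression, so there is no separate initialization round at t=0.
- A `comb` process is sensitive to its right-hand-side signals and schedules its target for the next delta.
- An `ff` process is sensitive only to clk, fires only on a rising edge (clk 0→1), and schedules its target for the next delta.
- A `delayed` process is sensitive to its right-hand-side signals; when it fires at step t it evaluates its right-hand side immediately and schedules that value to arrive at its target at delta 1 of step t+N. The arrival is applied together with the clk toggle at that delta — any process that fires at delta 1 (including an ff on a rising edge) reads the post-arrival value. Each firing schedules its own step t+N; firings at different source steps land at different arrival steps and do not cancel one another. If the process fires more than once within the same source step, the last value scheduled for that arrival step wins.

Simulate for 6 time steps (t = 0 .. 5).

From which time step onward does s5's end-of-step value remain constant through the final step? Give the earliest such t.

t=0 Δ0: s3=0 s8=1 s6=1 s5=0 clk=0 s1=0 s4=0 s2=0 s7=0 s0=1
  Δ1: clk:0→1
  Δ2: s8:1→0
  (2Δ to stable)
t=1 Δ0: s3=0 s8=0 s6=1 s5=0 clk=1 s1=0 s4=0 s2=0 s7=0 s0=1
  Δ1: s6:1→0, clk:1→0
  Δ2: s4:0→1
  Δ3: s5:0→1
  Δ4: s1:0→1
  Δ5: s7:0→1
  (5Δ to stable)
t=2 Δ0: s3=0 s8=0 s6=0 s5=1 clk=0 s1=1 s4=1 s2=0 s7=1 s0=1
  Δ1: clk:0→1
  Δ2: s8:0→1
  (2Δ to stable)
t=3 Δ0: s3=0 s8=1 s6=0 s5=1 clk=1 s1=1 s4=1 s2=0 s7=1 s0=1
  Δ1: clk:1→0
  (1Δ to stable)
t=4 Δ0: s3=0 s8=1 s6=0 s5=1 clk=0 s1=1 s4=1 s2=0 s7=1 s0=1
  Δ1: clk:0→1
  (1Δ to stable)
t=5 Δ0: s3=0 s8=1 s6=0 s5=1 clk=1 s1=1 s4=1 s2=0 s7=1 s0=1
  Δ1: clk:1→0
  (1Δ to stable)

1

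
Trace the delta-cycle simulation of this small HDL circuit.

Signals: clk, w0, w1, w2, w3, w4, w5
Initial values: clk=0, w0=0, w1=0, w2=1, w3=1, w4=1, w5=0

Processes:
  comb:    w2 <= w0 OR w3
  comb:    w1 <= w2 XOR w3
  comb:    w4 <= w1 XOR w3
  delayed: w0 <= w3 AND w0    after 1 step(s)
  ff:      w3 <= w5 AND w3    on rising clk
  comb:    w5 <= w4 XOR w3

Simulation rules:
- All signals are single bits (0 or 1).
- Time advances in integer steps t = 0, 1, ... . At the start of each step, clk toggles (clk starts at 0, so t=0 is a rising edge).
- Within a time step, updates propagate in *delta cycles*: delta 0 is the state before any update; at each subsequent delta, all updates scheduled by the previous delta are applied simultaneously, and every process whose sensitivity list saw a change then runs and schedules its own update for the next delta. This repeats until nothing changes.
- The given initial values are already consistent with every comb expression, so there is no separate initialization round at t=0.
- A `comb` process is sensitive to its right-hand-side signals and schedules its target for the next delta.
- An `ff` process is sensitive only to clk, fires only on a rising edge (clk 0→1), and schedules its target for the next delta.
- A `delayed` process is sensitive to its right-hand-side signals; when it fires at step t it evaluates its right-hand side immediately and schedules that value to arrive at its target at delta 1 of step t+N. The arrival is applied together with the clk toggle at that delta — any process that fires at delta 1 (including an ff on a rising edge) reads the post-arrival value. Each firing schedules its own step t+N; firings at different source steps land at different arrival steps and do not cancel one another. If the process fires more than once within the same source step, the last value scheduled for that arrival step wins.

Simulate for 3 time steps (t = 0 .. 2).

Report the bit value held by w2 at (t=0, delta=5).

[bits: w4,clk,w3,w5,w0,w2,w1]
t=0: Δ0=1010010 Δ1=1110010 Δ2=1100010 Δ3=0101001 Δ4=1100000 Δ5=0101000 Δ6=0100000 | 6Δ
t=1: Δ0=0100000 Δ1=0000000 | 1Δ
t=2: Δ0=0000000 Δ1=0100000 | 1Δ

0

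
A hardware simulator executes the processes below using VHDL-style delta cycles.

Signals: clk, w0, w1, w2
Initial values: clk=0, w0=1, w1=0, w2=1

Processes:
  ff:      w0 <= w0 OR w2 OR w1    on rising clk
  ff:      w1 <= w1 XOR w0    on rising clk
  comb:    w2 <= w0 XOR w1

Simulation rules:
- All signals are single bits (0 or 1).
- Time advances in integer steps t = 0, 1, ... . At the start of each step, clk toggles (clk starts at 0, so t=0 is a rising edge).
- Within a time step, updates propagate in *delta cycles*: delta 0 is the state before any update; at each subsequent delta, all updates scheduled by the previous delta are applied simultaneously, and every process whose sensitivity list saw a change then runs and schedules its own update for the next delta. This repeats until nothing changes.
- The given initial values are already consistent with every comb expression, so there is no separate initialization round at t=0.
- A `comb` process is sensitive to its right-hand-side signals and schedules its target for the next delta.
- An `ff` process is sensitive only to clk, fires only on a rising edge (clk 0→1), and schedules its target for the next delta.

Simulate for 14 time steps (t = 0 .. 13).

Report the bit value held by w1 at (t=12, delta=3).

1

t=0 Δ0: w0=1 w2=1 clk=0 w1=0
  Δ1: clk:0→1
  Δ2: w1:0→1
  Δ3: w2:1→0
  (3Δ to stable)
t=1 Δ0: w0=1 w2=0 clk=1 w1=1
  Δ1: clk:1→0
  (1Δ to stable)
t=2 Δ0: w0=1 w2=0 clk=0 w1=1
  Δ1: clk:0→1
  Δ2: w1:1→0
  Δ3: w2:0→1
  (3Δ to stable)
t=3 Δ0: w0=1 w2=1 clk=1 w1=0
  Δ1: clk:1→0
  (1Δ to stable)
t=4 Δ0: w0=1 w2=1 clk=0 w1=0
  Δ1: clk:0→1
  Δ2: w1:0→1
  Δ3: w2:1→0
  (3Δ to stable)
t=5 Δ0: w0=1 w2=0 clk=1 w1=1
  Δ1: clk:1→0
  (1Δ to stable)
t=6 Δ0: w0=1 w2=0 clk=0 w1=1
  Δ1: clk:0→1
  Δ2: w1:1→0
  Δ3: w2:0→1
  (3Δ to stable)
t=7 Δ0: w0=1 w2=1 clk=1 w1=0
  Δ1: clk:1→0
  (1Δ to stable)
t=8 Δ0: w0=1 w2=1 clk=0 w1=0
  Δ1: clk:0→1
  Δ2: w1:0→1
  Δ3: w2:1→0
  (3Δ to stable)
t=9 Δ0: w0=1 w2=0 clk=1 w1=1
  Δ1: clk:1→0
  (1Δ to stable)
t=10 Δ0: w0=1 w2=0 clk=0 w1=1
  Δ1: clk:0→1
  Δ2: w1:1→0
  Δ3: w2:0→1
  (3Δ to stable)
t=11 Δ0: w0=1 w2=1 clk=1 w1=0
  Δ1: clk:1→0
  (1Δ to stable)
t=12 Δ0: w0=1 w2=1 clk=0 w1=0
  Δ1: clk:0→1
  Δ2: w1:0→1
  Δ3: w2:1→0
  (3Δ to stable)
t=13 Δ0: w0=1 w2=0 clk=1 w1=1
  Δ1: clk:1→0
  (1Δ to stable)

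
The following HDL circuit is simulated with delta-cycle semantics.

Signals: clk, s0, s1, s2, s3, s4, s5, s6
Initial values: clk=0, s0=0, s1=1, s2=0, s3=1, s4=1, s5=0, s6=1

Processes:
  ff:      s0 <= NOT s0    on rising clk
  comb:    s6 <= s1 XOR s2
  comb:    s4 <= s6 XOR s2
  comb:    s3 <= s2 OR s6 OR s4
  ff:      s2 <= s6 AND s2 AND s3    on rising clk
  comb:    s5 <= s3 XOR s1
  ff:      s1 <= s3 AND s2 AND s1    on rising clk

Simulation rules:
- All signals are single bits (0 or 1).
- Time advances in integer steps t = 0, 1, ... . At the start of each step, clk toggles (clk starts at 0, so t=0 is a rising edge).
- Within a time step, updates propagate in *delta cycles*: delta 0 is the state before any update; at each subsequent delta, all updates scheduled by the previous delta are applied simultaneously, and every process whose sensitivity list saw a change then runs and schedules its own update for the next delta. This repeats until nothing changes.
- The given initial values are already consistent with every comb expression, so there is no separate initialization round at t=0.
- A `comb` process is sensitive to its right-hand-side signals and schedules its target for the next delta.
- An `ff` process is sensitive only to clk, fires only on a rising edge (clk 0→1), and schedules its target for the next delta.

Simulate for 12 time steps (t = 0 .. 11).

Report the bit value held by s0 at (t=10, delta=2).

0

t0.Δ0 s4=1 s5=0 s6=1 s3=1 s2=0 s0=0 s1=1 clk=0
t0.Δ1 s4=1 s5=0 s6=1 s3=1 s2=0 s0=0 s1=1 clk=1
t0.Δ2 s4=1 s5=0 s6=1 s3=1 s2=0 s0=1 s1=0 clk=1
t0.Δ3 s4=1 s5=1 s6=0 s3=1 s2=0 s0=1 s1=0 clk=1
t0.Δ4 s4=0 s5=1 s6=0 s3=1 s2=0 s0=1 s1=0 clk=1
t0.Δ5 s4=0 s5=1 s6=0 s3=0 s2=0 s0=1 s1=0 clk=1
t0.Δ6 s4=0 s5=0 s6=0 s3=0 s2=0 s0=1 s1=0 clk=1
t1.Δ0 s4=0 s5=0 s6=0 s3=0 s2=0 s0=1 s1=0 clk=1
t1.Δ1 s4=0 s5=0 s6=0 s3=0 s2=0 s0=1 s1=0 clk=0
t2.Δ0 s4=0 s5=0 s6=0 s3=0 s2=0 s0=1 s1=0 clk=0
t2.Δ1 s4=0 s5=0 s6=0 s3=0 s2=0 s0=1 s1=0 clk=1
t2.Δ2 s4=0 s5=0 s6=0 s3=0 s2=0 s0=0 s1=0 clk=1
t3.Δ0 s4=0 s5=0 s6=0 s3=0 s2=0 s0=0 s1=0 clk=1
t3.Δ1 s4=0 s5=0 s6=0 s3=0 s2=0 s0=0 s1=0 clk=0
t4.Δ0 s4=0 s5=0 s6=0 s3=0 s2=0 s0=0 s1=0 clk=0
t4.Δ1 s4=0 s5=0 s6=0 s3=0 s2=0 s0=0 s1=0 clk=1
t4.Δ2 s4=0 s5=0 s6=0 s3=0 s2=0 s0=1 s1=0 clk=1
t5.Δ0 s4=0 s5=0 s6=0 s3=0 s2=0 s0=1 s1=0 clk=1
t5.Δ1 s4=0 s5=0 s6=0 s3=0 s2=0 s0=1 s1=0 clk=0
t6.Δ0 s4=0 s5=0 s6=0 s3=0 s2=0 s0=1 s1=0 clk=0
t6.Δ1 s4=0 s5=0 s6=0 s3=0 s2=0 s0=1 s1=0 clk=1
t6.Δ2 s4=0 s5=0 s6=0 s3=0 s2=0 s0=0 s1=0 clk=1
t7.Δ0 s4=0 s5=0 s6=0 s3=0 s2=0 s0=0 s1=0 clk=1
t7.Δ1 s4=0 s5=0 s6=0 s3=0 s2=0 s0=0 s1=0 clk=0
t8.Δ0 s4=0 s5=0 s6=0 s3=0 s2=0 s0=0 s1=0 clk=0
t8.Δ1 s4=0 s5=0 s6=0 s3=0 s2=0 s0=0 s1=0 clk=1
t8.Δ2 s4=0 s5=0 s6=0 s3=0 s2=0 s0=1 s1=0 clk=1
t9.Δ0 s4=0 s5=0 s6=0 s3=0 s2=0 s0=1 s1=0 clk=1
t9.Δ1 s4=0 s5=0 s6=0 s3=0 s2=0 s0=1 s1=0 clk=0
t10.Δ0 s4=0 s5=0 s6=0 s3=0 s2=0 s0=1 s1=0 clk=0
t10.Δ1 s4=0 s5=0 s6=0 s3=0 s2=0 s0=1 s1=0 clk=1
t10.Δ2 s4=0 s5=0 s6=0 s3=0 s2=0 s0=0 s1=0 clk=1
t11.Δ0 s4=0 s5=0 s6=0 s3=0 s2=0 s0=0 s1=0 clk=1
t11.Δ1 s4=0 s5=0 s6=0 s3=0 s2=0 s0=0 s1=0 clk=0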